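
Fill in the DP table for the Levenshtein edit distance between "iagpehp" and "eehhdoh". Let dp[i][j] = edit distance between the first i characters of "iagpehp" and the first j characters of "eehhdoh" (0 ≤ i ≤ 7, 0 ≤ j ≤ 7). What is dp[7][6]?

   ''  e  e  h  h  d  o  h
''  0  1  2  3  4  5  6  7
 i  1  1  2  3  4  5  6  7
 a  2  2  2  3  4  5  6  7
 g  3  3  3  3  4  5  6  7
 p  4  4  4  4  4  5  6  7
 e  5  4  4  5  5  5  6  7
 h  6  5  5  4  5  6  6  6
 p  7  6  6  5  5  6  7  7

7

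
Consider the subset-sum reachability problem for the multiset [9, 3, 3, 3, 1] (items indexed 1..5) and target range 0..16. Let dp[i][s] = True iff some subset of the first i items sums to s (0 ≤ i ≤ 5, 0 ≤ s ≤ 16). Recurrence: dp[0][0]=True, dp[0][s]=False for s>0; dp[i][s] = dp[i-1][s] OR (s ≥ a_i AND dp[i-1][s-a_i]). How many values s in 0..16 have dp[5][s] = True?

12

i\s   0   1   2   3   4   5   6   7   8   9  10  11  12  13  14  15  16
  0   T   F   F   F   F   F   F   F   F   F   F   F   F   F   F   F   F
  1   T   F   F   F   F   F   F   F   F   T   F   F   F   F   F   F   F
  2   T   F   F   T   F   F   F   F   F   T   F   F   T   F   F   F   F
  3   T   F   F   T   F   F   T   F   F   T   F   F   T   F   F   T   F
  4   T   F   F   T   F   F   T   F   F   T   F   F   T   F   F   T   F
  5   T   T   F   T   T   F   T   T   F   T   T   F   T   T   F   T   T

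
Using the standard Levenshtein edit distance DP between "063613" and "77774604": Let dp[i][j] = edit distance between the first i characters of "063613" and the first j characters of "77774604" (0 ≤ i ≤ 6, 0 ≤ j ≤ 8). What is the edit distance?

   ''  7  7  7  7  4  6  0  4
''  0  1  2  3  4  5  6  7  8
 0  1  1  2  3  4  5  6  6  7
 6  2  2  2  3  4  5  5  6  7
 3  3  3  3  3  4  5  6  6  7
 6  4  4  4  4  4  5  5  6  7
 1  5  5  5  5  5  5  6  6  7
 3  6  6  6  6  6  6  6  7  7

7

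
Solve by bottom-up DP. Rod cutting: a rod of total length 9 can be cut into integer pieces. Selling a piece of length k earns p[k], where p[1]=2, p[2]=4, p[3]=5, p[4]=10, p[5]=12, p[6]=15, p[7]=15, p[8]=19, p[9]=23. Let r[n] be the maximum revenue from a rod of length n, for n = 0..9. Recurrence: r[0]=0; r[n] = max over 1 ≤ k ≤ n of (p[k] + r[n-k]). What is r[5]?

12

   n    0    1    2    3    4    5    6    7    8    9
r[n]    0    2    4    6   10   12   15   17   20   23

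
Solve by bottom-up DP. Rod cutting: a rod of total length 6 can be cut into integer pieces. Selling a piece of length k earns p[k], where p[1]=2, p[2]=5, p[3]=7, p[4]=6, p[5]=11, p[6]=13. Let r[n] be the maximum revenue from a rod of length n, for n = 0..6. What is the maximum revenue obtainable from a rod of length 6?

   n    0    1    2    3    4    5    6
r[n]    0    2    5    7   10   12   15

15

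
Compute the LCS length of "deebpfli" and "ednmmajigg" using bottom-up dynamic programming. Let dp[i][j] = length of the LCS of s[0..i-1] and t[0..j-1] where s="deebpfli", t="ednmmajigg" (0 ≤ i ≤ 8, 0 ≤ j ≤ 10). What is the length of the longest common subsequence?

   ''  e  d  n  m  m  a  j  i  g  g
''  0  0  0  0  0  0  0  0  0  0  0
 d  0  0  1  1  1  1  1  1  1  1  1
 e  0  1  1  1  1  1  1  1  1  1  1
 e  0  1  1  1  1  1  1  1  1  1  1
 b  0  1  1  1  1  1  1  1  1  1  1
 p  0  1  1  1  1  1  1  1  1  1  1
 f  0  1  1  1  1  1  1  1  1  1  1
 l  0  1  1  1  1  1  1  1  1  1  1
 i  0  1  1  1  1  1  1  1  2  2  2

2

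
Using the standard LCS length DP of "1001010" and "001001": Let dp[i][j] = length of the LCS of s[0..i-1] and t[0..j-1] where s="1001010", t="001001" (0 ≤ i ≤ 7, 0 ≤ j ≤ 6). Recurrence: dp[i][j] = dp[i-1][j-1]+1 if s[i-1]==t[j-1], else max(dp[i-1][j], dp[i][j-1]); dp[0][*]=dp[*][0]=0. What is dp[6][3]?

3

   ''  0  0  1  0  0  1
''  0  0  0  0  0  0  0
 1  0  0  0  1  1  1  1
 0  0  1  1  1  2  2  2
 0  0  1  2  2  2  3  3
 1  0  1  2  3  3  3  4
 0  0  1  2  3  4  4  4
 1  0  1  2  3  4  4  5
 0  0  1  2  3  4  5  5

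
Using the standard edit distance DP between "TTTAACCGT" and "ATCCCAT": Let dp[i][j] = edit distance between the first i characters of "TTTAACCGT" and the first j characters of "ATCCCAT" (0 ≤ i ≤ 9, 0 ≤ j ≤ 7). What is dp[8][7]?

   ''  A  T  C  C  C  A  T
''  0  1  2  3  4  5  6  7
 T  1  1  1  2  3  4  5  6
 T  2  2  1  2  3  4  5  5
 T  3  3  2  2  3  4  5  5
 A  4  3  3  3  3  4  4  5
 A  5  4  4  4  4  4  4  5
 C  6  5  5  4  4  4  5  5
 C  7  6  6  5  4  4  5  6
 G  8  7  7  6  5  5  5  6
 T  9  8  7  7  6  6  6  5

6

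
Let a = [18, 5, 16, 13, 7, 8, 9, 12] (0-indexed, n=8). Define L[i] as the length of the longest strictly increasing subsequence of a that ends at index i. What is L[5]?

3

   i    0    1    2    3    4    5    6    7
a[i]   18    5   16   13    7    8    9   12
L[i]    1    1    2    2    2    3    4    5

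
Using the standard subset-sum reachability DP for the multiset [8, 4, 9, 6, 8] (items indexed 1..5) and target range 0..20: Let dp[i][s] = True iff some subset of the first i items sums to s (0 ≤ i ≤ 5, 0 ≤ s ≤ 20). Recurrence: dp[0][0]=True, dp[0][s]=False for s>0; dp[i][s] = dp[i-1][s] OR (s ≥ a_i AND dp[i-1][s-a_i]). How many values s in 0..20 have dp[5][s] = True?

15

i\s   0   1   2   3   4   5   6   7   8   9  10  11  12  13  14  15  16  17  18  19  20
  0   T   F   F   F   F   F   F   F   F   F   F   F   F   F   F   F   F   F   F   F   F
  1   T   F   F   F   F   F   F   F   T   F   F   F   F   F   F   F   F   F   F   F   F
  2   T   F   F   F   T   F   F   F   T   F   F   F   T   F   F   F   F   F   F   F   F
  3   T   F   F   F   T   F   F   F   T   T   F   F   T   T   F   F   F   T   F   F   F
  4   T   F   F   F   T   F   T   F   T   T   T   F   T   T   T   T   F   T   T   T   F
  5   T   F   F   F   T   F   T   F   T   T   T   F   T   T   T   T   T   T   T   T   T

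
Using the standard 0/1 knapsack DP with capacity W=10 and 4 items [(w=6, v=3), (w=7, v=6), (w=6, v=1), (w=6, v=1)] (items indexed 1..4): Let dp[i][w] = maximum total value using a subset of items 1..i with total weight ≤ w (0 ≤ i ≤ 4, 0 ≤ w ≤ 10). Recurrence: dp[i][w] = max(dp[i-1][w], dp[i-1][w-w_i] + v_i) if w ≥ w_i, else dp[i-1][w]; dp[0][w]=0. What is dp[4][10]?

6

i\w   0   1   2   3   4   5   6   7   8   9  10
  0   0   0   0   0   0   0   0   0   0   0   0
  1   0   0   0   0   0   0   3   3   3   3   3
  2   0   0   0   0   0   0   3   6   6   6   6
  3   0   0   0   0   0   0   3   6   6   6   6
  4   0   0   0   0   0   0   3   6   6   6   6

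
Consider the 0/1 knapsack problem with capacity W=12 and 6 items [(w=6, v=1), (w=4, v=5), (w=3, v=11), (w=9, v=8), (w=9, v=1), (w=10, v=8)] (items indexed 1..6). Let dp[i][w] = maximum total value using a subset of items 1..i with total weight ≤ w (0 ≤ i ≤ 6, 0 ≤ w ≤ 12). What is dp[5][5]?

11

i\w   0   1   2   3   4   5   6   7   8   9  10  11  12
  0   0   0   0   0   0   0   0   0   0   0   0   0   0
  1   0   0   0   0   0   0   1   1   1   1   1   1   1
  2   0   0   0   0   5   5   5   5   5   5   6   6   6
  3   0   0   0  11  11  11  11  16  16  16  16  16  16
  4   0   0   0  11  11  11  11  16  16  16  16  16  19
  5   0   0   0  11  11  11  11  16  16  16  16  16  19
  6   0   0   0  11  11  11  11  16  16  16  16  16  19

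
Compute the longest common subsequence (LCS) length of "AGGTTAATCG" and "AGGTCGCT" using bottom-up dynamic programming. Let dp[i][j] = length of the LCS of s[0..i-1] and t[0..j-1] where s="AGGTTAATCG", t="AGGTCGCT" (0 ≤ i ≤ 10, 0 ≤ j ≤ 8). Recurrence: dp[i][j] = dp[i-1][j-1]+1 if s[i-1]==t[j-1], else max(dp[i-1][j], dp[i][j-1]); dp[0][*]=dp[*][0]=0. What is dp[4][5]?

   ''  A  G  G  T  C  G  C  T
''  0  0  0  0  0  0  0  0  0
 A  0  1  1  1  1  1  1  1  1
 G  0  1  2  2  2  2  2  2  2
 G  0  1  2  3  3  3  3  3  3
 T  0  1  2  3  4  4  4  4  4
 T  0  1  2  3  4  4  4  4  5
 A  0  1  2  3  4  4  4  4  5
 A  0  1  2  3  4  4  4  4  5
 T  0  1  2  3  4  4  4  4  5
 C  0  1  2  3  4  5  5  5  5
 G  0  1  2  3  4  5  6  6  6

4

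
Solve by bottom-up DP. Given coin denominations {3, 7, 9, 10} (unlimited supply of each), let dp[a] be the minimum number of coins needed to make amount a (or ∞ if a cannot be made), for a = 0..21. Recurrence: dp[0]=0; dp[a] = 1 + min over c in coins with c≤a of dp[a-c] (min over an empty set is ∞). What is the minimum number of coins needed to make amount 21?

 a  0  1  2  3  4  5  6  7  8  9 10 11 12 13 14 15 16 17 18 19 20 21
dp  0  -  -  1  -  -  2  1  -  1  1  -  2  2  2  3  2  2  2  2  2  3
(- denotes ∞ / unreachable)

3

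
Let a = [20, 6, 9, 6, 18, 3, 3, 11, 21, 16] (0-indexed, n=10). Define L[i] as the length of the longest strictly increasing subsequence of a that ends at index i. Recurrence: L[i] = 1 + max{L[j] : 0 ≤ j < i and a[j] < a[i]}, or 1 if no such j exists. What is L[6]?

   i    0    1    2    3    4    5    6    7    8    9
a[i]   20    6    9    6   18    3    3   11   21   16
L[i]    1    1    2    1    3    1    1    3    4    4

1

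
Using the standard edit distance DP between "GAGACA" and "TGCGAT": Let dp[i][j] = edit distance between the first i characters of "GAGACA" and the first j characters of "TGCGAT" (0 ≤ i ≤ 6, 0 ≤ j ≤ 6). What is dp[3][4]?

   ''  T  G  C  G  A  T
''  0  1  2  3  4  5  6
 G  1  1  1  2  3  4  5
 A  2  2  2  2  3  3  4
 G  3  3  2  3  2  3  4
 A  4  4  3  3  3  2  3
 C  5  5  4  3  4  3  3
 A  6  6  5  4  4  4  4

2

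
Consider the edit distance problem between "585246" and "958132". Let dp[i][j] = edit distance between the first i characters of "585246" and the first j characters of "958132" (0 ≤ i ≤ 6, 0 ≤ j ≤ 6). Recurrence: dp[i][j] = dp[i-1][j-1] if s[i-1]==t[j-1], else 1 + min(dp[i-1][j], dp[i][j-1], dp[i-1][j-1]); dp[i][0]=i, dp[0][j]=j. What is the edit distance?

   ''  9  5  8  1  3  2
''  0  1  2  3  4  5  6
 5  1  1  1  2  3  4  5
 8  2  2  2  1  2  3  4
 5  3  3  2  2  2  3  4
 2  4  4  3  3  3  3  3
 4  5  5  4  4  4  4  4
 6  6  6  5  5  5  5  5

5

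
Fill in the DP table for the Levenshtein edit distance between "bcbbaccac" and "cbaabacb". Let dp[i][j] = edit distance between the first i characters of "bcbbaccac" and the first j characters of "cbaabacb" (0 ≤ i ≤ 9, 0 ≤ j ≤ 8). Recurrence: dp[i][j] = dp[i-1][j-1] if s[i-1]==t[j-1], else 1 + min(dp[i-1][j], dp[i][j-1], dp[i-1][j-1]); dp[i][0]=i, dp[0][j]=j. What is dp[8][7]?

5

   ''  c  b  a  a  b  a  c  b
''  0  1  2  3  4  5  6  7  8
 b  1  1  1  2  3  4  5  6  7
 c  2  1  2  2  3  4  5  5  6
 b  3  2  1  2  3  3  4  5  5
 b  4  3  2  2  3  3  4  5  5
 a  5  4  3  2  2  3  3  4  5
 c  6  5  4  3  3  3  4  3  4
 c  7  6  5  4  4  4  4  4  4
 a  8  7  6  5  4  5  4  5  5
 c  9  8  7  6  5  5  5  4  5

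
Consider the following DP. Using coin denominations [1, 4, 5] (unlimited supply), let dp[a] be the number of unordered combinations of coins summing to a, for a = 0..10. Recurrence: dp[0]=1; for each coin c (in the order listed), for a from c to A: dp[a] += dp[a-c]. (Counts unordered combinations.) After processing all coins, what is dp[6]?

3

after  coin     0     1     2     3     4     5     6     7     8     9    10
          1     1     1     1     1     1     1     1     1     1     1     1
          4     1     1     1     1     2     2     2     2     3     3     3
          5     1     1     1     1     2     3     3     3     4     5     6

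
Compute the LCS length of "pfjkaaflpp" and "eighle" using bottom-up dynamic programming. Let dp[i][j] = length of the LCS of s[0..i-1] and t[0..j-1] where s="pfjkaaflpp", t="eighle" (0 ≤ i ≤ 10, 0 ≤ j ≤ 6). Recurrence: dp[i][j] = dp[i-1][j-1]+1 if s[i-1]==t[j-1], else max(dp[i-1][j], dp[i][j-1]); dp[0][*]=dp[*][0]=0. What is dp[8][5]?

   ''  e  i  g  h  l  e
''  0  0  0  0  0  0  0
 p  0  0  0  0  0  0  0
 f  0  0  0  0  0  0  0
 j  0  0  0  0  0  0  0
 k  0  0  0  0  0  0  0
 a  0  0  0  0  0  0  0
 a  0  0  0  0  0  0  0
 f  0  0  0  0  0  0  0
 l  0  0  0  0  0  1  1
 p  0  0  0  0  0  1  1
 p  0  0  0  0  0  1  1

1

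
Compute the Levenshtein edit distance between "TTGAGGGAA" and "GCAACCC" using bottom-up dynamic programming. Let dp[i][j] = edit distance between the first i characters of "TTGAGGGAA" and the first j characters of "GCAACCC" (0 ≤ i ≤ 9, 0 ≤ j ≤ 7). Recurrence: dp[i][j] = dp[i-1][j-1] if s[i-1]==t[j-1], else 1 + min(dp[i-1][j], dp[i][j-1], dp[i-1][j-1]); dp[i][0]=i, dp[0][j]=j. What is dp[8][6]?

7

   ''  G  C  A  A  C  C  C
''  0  1  2  3  4  5  6  7
 T  1  1  2  3  4  5  6  7
 T  2  2  2  3  4  5  6  7
 G  3  2  3  3  4  5  6  7
 A  4  3  3  3  3  4  5  6
 G  5  4  4  4  4  4  5  6
 G  6  5  5  5  5  5  5  6
 G  7  6  6  6  6  6  6  6
 A  8  7  7  6  6  7  7  7
 A  9  8  8  7  6  7  8  8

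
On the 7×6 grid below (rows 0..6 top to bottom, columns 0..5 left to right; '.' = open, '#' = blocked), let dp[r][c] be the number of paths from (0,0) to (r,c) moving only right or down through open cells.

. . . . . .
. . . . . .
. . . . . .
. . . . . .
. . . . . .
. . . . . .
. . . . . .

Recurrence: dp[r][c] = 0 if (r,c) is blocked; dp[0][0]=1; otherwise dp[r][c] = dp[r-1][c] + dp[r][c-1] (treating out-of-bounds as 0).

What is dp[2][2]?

r\c   0   1   2   3   4   5
  0   1   1   1   1   1   1
  1   1   2   3   4   5   6
  2   1   3   6  10  15  21
  3   1   4  10  20  35  56
  4   1   5  15  35  70 126
  5   1   6  21  56 126 252
  6   1   7  28  84 210 462

6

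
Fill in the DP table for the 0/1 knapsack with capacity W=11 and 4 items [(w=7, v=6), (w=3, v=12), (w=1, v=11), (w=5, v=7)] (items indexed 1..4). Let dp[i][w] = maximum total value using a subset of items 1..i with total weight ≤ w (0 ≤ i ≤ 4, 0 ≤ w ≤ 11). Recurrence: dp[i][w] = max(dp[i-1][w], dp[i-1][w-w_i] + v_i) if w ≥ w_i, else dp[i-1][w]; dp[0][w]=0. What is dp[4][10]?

i\w   0   1   2   3   4   5   6   7   8   9  10  11
  0   0   0   0   0   0   0   0   0   0   0   0   0
  1   0   0   0   0   0   0   0   6   6   6   6   6
  2   0   0   0  12  12  12  12  12  12  12  18  18
  3   0  11  11  12  23  23  23  23  23  23  23  29
  4   0  11  11  12  23  23  23  23  23  30  30  30

30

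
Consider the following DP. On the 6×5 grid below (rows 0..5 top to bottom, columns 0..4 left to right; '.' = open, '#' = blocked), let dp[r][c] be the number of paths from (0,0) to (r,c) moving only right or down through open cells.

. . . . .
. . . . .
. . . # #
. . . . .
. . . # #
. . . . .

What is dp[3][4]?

r\c   0   1   2   3   4
  0   1   1   1   1   1
  1   1   2   3   4   5
  2   1   3   6   0   0
  3   1   4  10  10  10
  4   1   5  15   0   0
  5   1   6  21  21  21

10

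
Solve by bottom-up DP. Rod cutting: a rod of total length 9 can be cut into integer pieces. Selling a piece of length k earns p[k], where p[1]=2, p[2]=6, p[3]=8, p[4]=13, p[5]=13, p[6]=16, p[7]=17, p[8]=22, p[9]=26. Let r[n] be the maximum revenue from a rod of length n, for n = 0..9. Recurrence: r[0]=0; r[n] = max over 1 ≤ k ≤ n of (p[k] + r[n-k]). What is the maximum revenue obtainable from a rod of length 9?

   n    0    1    2    3    4    5    6    7    8    9
r[n]    0    2    6    8   13   15   19   21   26   28

28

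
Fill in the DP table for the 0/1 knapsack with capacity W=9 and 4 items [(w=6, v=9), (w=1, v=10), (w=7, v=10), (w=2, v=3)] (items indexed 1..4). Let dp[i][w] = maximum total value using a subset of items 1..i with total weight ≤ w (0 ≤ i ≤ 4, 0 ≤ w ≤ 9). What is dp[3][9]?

i\w   0   1   2   3   4   5   6   7   8   9
  0   0   0   0   0   0   0   0   0   0   0
  1   0   0   0   0   0   0   9   9   9   9
  2   0  10  10  10  10  10  10  19  19  19
  3   0  10  10  10  10  10  10  19  20  20
  4   0  10  10  13  13  13  13  19  20  22

20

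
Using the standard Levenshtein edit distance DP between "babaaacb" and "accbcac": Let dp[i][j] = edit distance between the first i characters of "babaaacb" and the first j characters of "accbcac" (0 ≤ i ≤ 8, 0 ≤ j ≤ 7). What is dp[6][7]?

5

   ''  a  c  c  b  c  a  c
''  0  1  2  3  4  5  6  7
 b  1  1  2  3  3  4  5  6
 a  2  1  2  3  4  4  4  5
 b  3  2  2  3  3  4  5  5
 a  4  3  3  3  4  4  4  5
 a  5  4  4  4  4  5  4  5
 a  6  5  5  5  5  5  5  5
 c  7  6  5  5  6  5  6  5
 b  8  7  6  6  5  6  6  6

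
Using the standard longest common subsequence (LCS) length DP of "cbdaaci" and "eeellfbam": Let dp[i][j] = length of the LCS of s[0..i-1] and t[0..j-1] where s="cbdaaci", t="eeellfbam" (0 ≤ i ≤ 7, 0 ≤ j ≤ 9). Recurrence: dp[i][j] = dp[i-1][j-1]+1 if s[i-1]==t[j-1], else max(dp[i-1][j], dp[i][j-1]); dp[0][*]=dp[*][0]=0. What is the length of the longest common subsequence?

2

   ''  e  e  e  l  l  f  b  a  m
''  0  0  0  0  0  0  0  0  0  0
 c  0  0  0  0  0  0  0  0  0  0
 b  0  0  0  0  0  0  0  1  1  1
 d  0  0  0  0  0  0  0  1  1  1
 a  0  0  0  0  0  0  0  1  2  2
 a  0  0  0  0  0  0  0  1  2  2
 c  0  0  0  0  0  0  0  1  2  2
 i  0  0  0  0  0  0  0  1  2  2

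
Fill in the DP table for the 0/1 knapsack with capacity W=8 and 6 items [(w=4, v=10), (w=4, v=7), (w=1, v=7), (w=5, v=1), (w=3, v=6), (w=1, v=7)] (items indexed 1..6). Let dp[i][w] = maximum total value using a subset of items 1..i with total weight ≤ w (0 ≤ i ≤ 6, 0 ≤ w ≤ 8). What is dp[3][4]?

10

i\w   0   1   2   3   4   5   6   7   8
  0   0   0   0   0   0   0   0   0   0
  1   0   0   0   0  10  10  10  10  10
  2   0   0   0   0  10  10  10  10  17
  3   0   7   7   7  10  17  17  17  17
  4   0   7   7   7  10  17  17  17  17
  5   0   7   7   7  13  17  17  17  23
  6   0   7  14  14  14  20  24  24  24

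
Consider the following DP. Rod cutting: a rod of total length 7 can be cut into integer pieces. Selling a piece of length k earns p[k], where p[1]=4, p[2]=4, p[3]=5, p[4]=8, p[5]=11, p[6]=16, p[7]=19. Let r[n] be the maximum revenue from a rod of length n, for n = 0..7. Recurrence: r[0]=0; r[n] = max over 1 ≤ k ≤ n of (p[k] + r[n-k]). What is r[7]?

   n    0    1    2    3    4    5    6    7
r[n]    0    4    8   12   16   20   24   28

28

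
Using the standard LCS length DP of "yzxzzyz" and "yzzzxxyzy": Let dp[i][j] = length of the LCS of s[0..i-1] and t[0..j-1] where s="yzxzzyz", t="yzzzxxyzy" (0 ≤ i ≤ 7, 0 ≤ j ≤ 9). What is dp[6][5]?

4

   ''  y  z  z  z  x  x  y  z  y
''  0  0  0  0  0  0  0  0  0  0
 y  0  1  1  1  1  1  1  1  1  1
 z  0  1  2  2  2  2  2  2  2  2
 x  0  1  2  2  2  3  3  3  3  3
 z  0  1  2  3  3  3  3  3  4  4
 z  0  1  2  3  4  4  4  4  4  4
 y  0  1  2  3  4  4  4  5  5  5
 z  0  1  2  3  4  4  4  5  6  6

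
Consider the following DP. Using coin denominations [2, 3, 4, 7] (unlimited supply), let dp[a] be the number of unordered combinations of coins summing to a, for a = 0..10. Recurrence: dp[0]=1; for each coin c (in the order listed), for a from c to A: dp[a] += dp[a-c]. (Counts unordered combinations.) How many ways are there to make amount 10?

6

after  coin     0     1     2     3     4     5     6     7     8     9    10
          2     1     0     1     0     1     0     1     0     1     0     1
          3     1     0     1     1     1     1     2     1     2     2     2
          4     1     0     1     1     2     1     3     2     4     3     5
          7     1     0     1     1     2     1     3     3     4     4     6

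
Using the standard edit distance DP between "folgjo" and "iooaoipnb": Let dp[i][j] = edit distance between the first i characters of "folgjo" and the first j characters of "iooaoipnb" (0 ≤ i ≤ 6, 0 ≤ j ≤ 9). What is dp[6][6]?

5

   ''  i  o  o  a  o  i  p  n  b
''  0  1  2  3  4  5  6  7  8  9
 f  1  1  2  3  4  5  6  7  8  9
 o  2  2  1  2  3  4  5  6  7  8
 l  3  3  2  2  3  4  5  6  7  8
 g  4  4  3  3  3  4  5  6  7  8
 j  5  5  4  4  4  4  5  6  7  8
 o  6  6  5  4  5  4  5  6  7  8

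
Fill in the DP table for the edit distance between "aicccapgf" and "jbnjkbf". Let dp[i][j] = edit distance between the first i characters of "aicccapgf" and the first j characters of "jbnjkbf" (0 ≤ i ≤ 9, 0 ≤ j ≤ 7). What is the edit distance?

8

   ''  j  b  n  j  k  b  f
''  0  1  2  3  4  5  6  7
 a  1  1  2  3  4  5  6  7
 i  2  2  2  3  4  5  6  7
 c  3  3  3  3  4  5  6  7
 c  4  4  4  4  4  5  6  7
 c  5  5  5  5  5  5  6  7
 a  6  6  6  6  6  6  6  7
 p  7  7  7  7  7  7  7  7
 g  8  8  8  8  8  8  8  8
 f  9  9  9  9  9  9  9  8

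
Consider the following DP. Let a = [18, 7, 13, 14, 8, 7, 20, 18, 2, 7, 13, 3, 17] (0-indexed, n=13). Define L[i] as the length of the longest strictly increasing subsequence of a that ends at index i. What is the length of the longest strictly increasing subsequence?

4

   i    0    1    2    3    4    5    6    7    8    9   10   11   12
a[i]   18    7   13   14    8    7   20   18    2    7   13    3   17
L[i]    1    1    2    3    2    1    4    4    1    2    3    2    4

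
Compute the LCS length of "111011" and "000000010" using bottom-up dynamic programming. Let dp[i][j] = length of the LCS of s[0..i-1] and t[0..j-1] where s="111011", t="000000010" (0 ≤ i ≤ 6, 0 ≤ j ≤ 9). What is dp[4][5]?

1

   ''  0  0  0  0  0  0  0  1  0
''  0  0  0  0  0  0  0  0  0  0
 1  0  0  0  0  0  0  0  0  1  1
 1  0  0  0  0  0  0  0  0  1  1
 1  0  0  0  0  0  0  0  0  1  1
 0  0  1  1  1  1  1  1  1  1  2
 1  0  1  1  1  1  1  1  1  2  2
 1  0  1  1  1  1  1  1  1  2  2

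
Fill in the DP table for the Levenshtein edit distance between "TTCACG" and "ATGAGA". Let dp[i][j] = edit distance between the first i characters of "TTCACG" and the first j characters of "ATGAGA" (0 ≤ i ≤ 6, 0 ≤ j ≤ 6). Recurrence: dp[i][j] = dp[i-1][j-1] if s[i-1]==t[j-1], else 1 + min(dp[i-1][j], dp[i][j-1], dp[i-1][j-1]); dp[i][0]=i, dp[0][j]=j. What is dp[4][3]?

   ''  A  T  G  A  G  A
''  0  1  2  3  4  5  6
 T  1  1  1  2  3  4  5
 T  2  2  1  2  3  4  5
 C  3  3  2  2  3  4  5
 A  4  3  3  3  2  3  4
 C  5  4  4  4  3  3  4
 G  6  5  5  4  4  3  4

3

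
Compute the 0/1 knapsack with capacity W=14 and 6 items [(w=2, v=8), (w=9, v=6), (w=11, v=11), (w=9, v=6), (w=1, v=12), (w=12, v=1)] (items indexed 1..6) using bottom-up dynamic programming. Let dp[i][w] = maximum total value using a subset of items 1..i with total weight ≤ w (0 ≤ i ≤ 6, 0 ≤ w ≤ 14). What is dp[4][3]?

8

i\w   0   1   2   3   4   5   6   7   8   9  10  11  12  13  14
  0   0   0   0   0   0   0   0   0   0   0   0   0   0   0   0
  1   0   0   8   8   8   8   8   8   8   8   8   8   8   8   8
  2   0   0   8   8   8   8   8   8   8   8   8  14  14  14  14
  3   0   0   8   8   8   8   8   8   8   8   8  14  14  19  19
  4   0   0   8   8   8   8   8   8   8   8   8  14  14  19  19
  5   0  12  12  20  20  20  20  20  20  20  20  20  26  26  31
  6   0  12  12  20  20  20  20  20  20  20  20  20  26  26  31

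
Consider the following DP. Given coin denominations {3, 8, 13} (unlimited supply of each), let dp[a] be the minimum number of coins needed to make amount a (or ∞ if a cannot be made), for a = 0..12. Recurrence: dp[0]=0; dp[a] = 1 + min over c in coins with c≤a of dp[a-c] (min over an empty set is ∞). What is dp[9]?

3

 a  0  1  2  3  4  5  6  7  8  9 10 11 12
dp  0  -  -  1  -  -  2  -  1  3  -  2  4
(- denotes ∞ / unreachable)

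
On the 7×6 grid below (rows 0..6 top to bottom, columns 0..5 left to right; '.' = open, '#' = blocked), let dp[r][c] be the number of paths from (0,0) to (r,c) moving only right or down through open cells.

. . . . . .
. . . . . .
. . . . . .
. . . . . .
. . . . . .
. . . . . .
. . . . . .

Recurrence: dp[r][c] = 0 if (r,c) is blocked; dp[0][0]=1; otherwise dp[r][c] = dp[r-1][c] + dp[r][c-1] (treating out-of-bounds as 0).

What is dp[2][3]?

r\c   0   1   2   3   4   5
  0   1   1   1   1   1   1
  1   1   2   3   4   5   6
  2   1   3   6  10  15  21
  3   1   4  10  20  35  56
  4   1   5  15  35  70 126
  5   1   6  21  56 126 252
  6   1   7  28  84 210 462

10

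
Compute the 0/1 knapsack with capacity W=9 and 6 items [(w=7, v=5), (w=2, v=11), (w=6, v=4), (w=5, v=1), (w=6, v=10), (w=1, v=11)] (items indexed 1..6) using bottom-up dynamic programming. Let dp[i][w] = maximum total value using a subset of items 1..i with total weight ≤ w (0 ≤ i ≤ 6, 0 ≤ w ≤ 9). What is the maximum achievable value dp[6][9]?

i\w   0   1   2   3   4   5   6   7   8   9
  0   0   0   0   0   0   0   0   0   0   0
  1   0   0   0   0   0   0   0   5   5   5
  2   0   0  11  11  11  11  11  11  11  16
  3   0   0  11  11  11  11  11  11  15  16
  4   0   0  11  11  11  11  11  12  15  16
  5   0   0  11  11  11  11  11  12  21  21
  6   0  11  11  22  22  22  22  22  23  32

32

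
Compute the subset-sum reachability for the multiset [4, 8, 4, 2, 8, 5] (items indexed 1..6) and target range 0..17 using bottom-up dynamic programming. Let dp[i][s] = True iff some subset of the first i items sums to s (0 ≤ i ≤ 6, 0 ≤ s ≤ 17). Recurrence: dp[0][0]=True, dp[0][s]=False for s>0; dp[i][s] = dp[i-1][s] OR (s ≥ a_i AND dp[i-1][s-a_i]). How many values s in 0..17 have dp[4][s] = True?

9

i\s   0   1   2   3   4   5   6   7   8   9  10  11  12  13  14  15  16  17
  0   T   F   F   F   F   F   F   F   F   F   F   F   F   F   F   F   F   F
  1   T   F   F   F   T   F   F   F   F   F   F   F   F   F   F   F   F   F
  2   T   F   F   F   T   F   F   F   T   F   F   F   T   F   F   F   F   F
  3   T   F   F   F   T   F   F   F   T   F   F   F   T   F   F   F   T   F
  4   T   F   T   F   T   F   T   F   T   F   T   F   T   F   T   F   T   F
  5   T   F   T   F   T   F   T   F   T   F   T   F   T   F   T   F   T   F
  6   T   F   T   F   T   T   T   T   T   T   T   T   T   T   T   T   T   T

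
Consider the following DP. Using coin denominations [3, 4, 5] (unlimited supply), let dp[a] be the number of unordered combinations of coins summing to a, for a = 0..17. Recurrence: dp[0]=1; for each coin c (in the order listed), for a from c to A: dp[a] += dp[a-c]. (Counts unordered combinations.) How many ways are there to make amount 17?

4

after  coin     0     1     2     3     4     5     6     7     8     9    10    11    12    13    14    15    16    17
          3     1     0     0     1     0     0     1     0     0     1     0     0     1     0     0     1     0     0
          4     1     0     0     1     1     0     1     1     1     1     1     1     2     1     1     2     2     1
          5     1     0     0     1     1     1     1     1     2     2     2     2     3     3     3     4     4     4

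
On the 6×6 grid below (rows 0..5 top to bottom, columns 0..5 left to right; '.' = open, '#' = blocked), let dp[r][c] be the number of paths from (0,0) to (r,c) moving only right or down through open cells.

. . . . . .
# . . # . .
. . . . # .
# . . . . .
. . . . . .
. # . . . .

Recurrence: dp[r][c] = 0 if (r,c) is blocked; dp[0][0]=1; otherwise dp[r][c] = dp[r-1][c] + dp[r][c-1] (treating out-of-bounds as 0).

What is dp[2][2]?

r\c   0   1   2   3   4   5
  0   1   1   1   1   1   1
  1   0   1   2   0   1   2
  2   0   1   3   3   0   2
  3   0   1   4   7   7   9
  4   0   1   5  12  19  28
  5   0   0   5  17  36  64

3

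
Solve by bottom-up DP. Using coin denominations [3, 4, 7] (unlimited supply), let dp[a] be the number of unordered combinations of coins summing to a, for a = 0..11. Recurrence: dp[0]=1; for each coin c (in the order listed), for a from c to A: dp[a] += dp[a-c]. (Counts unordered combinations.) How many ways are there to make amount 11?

2

after  coin     0     1     2     3     4     5     6     7     8     9    10    11
          3     1     0     0     1     0     0     1     0     0     1     0     0
          4     1     0     0     1     1     0     1     1     1     1     1     1
          7     1     0     0     1     1     0     1     2     1     1     2     2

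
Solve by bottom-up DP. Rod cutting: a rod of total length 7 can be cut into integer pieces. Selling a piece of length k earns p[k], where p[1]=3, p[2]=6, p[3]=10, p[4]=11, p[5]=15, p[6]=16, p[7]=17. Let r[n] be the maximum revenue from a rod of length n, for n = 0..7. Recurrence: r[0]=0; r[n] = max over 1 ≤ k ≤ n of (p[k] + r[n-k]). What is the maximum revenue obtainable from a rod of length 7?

23

   n    0    1    2    3    4    5    6    7
r[n]    0    3    6   10   13   16   20   23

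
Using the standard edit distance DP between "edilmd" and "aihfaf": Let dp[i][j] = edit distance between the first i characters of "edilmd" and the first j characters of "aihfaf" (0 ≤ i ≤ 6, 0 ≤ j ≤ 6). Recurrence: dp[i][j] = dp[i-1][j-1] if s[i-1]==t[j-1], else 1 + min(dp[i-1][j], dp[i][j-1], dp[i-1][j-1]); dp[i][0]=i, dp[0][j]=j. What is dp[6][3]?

5

   ''  a  i  h  f  a  f
''  0  1  2  3  4  5  6
 e  1  1  2  3  4  5  6
 d  2  2  2  3  4  5  6
 i  3  3  2  3  4  5  6
 l  4  4  3  3  4  5  6
 m  5  5  4  4  4  5  6
 d  6  6  5  5  5  5  6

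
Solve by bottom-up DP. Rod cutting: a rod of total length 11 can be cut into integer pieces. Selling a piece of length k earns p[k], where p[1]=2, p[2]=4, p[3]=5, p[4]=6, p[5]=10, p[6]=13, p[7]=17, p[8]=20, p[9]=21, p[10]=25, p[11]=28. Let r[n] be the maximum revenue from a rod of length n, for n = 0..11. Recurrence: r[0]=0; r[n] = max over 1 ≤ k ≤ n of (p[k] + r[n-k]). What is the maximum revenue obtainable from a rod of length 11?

28

   n    0    1    2    3    4    5    6    7    8    9   10   11
r[n]    0    2    4    6    8   10   13   17   20   22   25   28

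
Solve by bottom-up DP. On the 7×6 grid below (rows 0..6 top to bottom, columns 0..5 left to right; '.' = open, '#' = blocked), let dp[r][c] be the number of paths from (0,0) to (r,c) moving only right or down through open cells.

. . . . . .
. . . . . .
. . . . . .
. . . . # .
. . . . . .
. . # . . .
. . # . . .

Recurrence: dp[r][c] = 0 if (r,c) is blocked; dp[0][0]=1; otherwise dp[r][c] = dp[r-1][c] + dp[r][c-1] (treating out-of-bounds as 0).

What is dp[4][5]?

r\c   0   1   2   3   4   5
  0   1   1   1   1   1   1
  1   1   2   3   4   5   6
  2   1   3   6  10  15  21
  3   1   4  10  20   0  21
  4   1   5  15  35  35  56
  5   1   6   0  35  70 126
  6   1   7   0  35 105 231

56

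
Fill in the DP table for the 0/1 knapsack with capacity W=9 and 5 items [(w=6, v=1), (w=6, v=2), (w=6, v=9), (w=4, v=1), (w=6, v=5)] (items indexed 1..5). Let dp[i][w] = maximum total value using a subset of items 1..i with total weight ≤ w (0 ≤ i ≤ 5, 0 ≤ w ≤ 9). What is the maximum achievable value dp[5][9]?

i\w   0   1   2   3   4   5   6   7   8   9
  0   0   0   0   0   0   0   0   0   0   0
  1   0   0   0   0   0   0   1   1   1   1
  2   0   0   0   0   0   0   2   2   2   2
  3   0   0   0   0   0   0   9   9   9   9
  4   0   0   0   0   1   1   9   9   9   9
  5   0   0   0   0   1   1   9   9   9   9

9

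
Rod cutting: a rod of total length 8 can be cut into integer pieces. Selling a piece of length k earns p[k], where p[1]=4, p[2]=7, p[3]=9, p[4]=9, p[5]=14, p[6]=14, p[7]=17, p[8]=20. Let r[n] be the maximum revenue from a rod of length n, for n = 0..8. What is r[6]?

24

   n    0    1    2    3    4    5    6    7    8
r[n]    0    4    8   12   16   20   24   28   32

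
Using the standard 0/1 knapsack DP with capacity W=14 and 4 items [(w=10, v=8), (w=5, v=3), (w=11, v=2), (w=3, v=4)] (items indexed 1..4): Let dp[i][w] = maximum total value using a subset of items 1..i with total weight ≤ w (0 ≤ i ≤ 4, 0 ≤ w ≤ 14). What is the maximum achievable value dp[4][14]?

12

i\w   0   1   2   3   4   5   6   7   8   9  10  11  12  13  14
  0   0   0   0   0   0   0   0   0   0   0   0   0   0   0   0
  1   0   0   0   0   0   0   0   0   0   0   8   8   8   8   8
  2   0   0   0   0   0   3   3   3   3   3   8   8   8   8   8
  3   0   0   0   0   0   3   3   3   3   3   8   8   8   8   8
  4   0   0   0   4   4   4   4   4   7   7   8   8   8  12  12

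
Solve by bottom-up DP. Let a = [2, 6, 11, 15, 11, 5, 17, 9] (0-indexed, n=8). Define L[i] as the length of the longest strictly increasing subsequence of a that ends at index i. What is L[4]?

3

   i    0    1    2    3    4    5    6    7
a[i]    2    6   11   15   11    5   17    9
L[i]    1    2    3    4    3    2    5    3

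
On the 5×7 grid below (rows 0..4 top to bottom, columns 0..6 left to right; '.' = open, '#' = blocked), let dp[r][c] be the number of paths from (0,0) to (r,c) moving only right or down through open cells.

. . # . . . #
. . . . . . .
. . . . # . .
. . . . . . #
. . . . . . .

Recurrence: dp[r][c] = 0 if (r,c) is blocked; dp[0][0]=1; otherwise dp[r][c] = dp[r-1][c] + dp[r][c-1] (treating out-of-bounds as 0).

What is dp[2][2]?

r\c   0   1   2   3   4   5   6
  0   1   1   0   0   0   0   0
  1   1   2   2   2   2   2   2
  2   1   3   5   7   0   2   4
  3   1   4   9  16  16  18   0
  4   1   5  14  30  46  64  64

5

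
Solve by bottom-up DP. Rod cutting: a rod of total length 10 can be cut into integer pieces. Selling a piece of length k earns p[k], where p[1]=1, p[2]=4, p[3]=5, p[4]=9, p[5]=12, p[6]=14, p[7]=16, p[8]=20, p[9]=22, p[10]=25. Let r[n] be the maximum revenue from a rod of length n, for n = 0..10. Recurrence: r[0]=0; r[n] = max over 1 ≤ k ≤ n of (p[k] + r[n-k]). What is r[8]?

   n    0    1    2    3    4    5    6    7    8    9   10
r[n]    0    1    4    5    9   12   14   16   20   22   25

20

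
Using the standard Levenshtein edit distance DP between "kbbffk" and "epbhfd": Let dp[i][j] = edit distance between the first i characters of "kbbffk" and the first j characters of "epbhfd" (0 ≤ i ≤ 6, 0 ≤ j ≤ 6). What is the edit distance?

4

   ''  e  p  b  h  f  d
''  0  1  2  3  4  5  6
 k  1  1  2  3  4  5  6
 b  2  2  2  2  3  4  5
 b  3  3  3  2  3  4  5
 f  4  4  4  3  3  3  4
 f  5  5  5  4  4  3  4
 k  6  6  6  5  5  4  4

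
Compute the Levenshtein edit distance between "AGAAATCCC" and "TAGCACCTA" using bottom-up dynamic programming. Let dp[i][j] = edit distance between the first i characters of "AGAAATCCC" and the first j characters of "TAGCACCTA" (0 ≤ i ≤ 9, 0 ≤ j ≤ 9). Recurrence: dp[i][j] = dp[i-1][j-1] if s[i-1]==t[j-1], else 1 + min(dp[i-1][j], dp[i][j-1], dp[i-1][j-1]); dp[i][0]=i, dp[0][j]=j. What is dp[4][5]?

2

   ''  T  A  G  C  A  C  C  T  A
''  0  1  2  3  4  5  6  7  8  9
 A  1  1  1  2  3  4  5  6  7  8
 G  2  2  2  1  2  3  4  5  6  7
 A  3  3  2  2  2  2  3  4  5  6
 A  4  4  3  3  3  2  3  4  5  5
 A  5  5  4  4  4  3  3  4  5  5
 T  6  5  5  5  5  4  4  4  4  5
 C  7  6  6  6  5  5  4  4  5  5
 C  8  7  7  7  6  6  5  4  5  6
 C  9  8  8  8  7  7  6  5  5  6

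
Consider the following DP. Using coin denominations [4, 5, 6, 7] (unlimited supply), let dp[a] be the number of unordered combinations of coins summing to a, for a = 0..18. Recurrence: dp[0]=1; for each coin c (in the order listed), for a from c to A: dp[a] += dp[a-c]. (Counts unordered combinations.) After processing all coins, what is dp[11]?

after  coin     0     1     2     3     4     5     6     7     8     9    10    11    12    13    14    15    16    17    18
          4     1     0     0     0     1     0     0     0     1     0     0     0     1     0     0     0     1     0     0
          5     1     0     0     0     1     1     0     0     1     1     1     0     1     1     1     1     1     1     1
          6     1     0     0     0     1     1     1     0     1     1     2     1     2     1     2     2     3     2     3
          7     1     0     0     0     1     1     1     1     1     1     2     2     3     2     3     3     4     4     5

2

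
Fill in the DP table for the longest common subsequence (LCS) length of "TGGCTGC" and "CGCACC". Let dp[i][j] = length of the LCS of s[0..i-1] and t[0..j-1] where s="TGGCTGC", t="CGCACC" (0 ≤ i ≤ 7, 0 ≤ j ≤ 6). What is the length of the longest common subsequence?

3

   ''  C  G  C  A  C  C
''  0  0  0  0  0  0  0
 T  0  0  0  0  0  0  0
 G  0  0  1  1  1  1  1
 G  0  0  1  1  1  1  1
 C  0  1  1  2  2  2  2
 T  0  1  1  2  2  2  2
 G  0  1  2  2  2  2  2
 C  0  1  2  3  3  3  3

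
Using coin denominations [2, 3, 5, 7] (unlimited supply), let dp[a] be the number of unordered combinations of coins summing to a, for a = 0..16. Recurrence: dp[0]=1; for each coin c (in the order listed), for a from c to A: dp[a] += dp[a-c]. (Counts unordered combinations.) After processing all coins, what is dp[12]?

after  coin     0     1     2     3     4     5     6     7     8     9    10    11    12    13    14    15    16
          2     1     0     1     0     1     0     1     0     1     0     1     0     1     0     1     0     1
          3     1     0     1     1     1     1     2     1     2     2     2     2     3     2     3     3     3
          5     1     0     1     1     1     2     2     2     3     3     4     4     5     5     6     7     7
          7     1     0     1     1     1     2     2     3     3     4     5     5     7     7     9    10    11

7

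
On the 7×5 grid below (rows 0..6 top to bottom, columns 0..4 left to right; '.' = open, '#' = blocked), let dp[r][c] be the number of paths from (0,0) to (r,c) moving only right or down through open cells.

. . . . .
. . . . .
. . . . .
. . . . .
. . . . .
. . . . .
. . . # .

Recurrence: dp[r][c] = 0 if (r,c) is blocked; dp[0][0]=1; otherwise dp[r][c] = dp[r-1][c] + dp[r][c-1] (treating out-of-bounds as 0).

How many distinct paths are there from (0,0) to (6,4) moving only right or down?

r\c   0   1   2   3   4
  0   1   1   1   1   1
  1   1   2   3   4   5
  2   1   3   6  10  15
  3   1   4  10  20  35
  4   1   5  15  35  70
  5   1   6  21  56 126
  6   1   7  28   0 126

126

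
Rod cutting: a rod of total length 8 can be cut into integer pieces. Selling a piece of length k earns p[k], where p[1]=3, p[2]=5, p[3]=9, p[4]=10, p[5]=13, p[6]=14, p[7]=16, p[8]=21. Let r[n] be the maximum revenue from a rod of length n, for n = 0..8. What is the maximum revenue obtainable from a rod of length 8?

24

   n    0    1    2    3    4    5    6    7    8
r[n]    0    3    6    9   12   15   18   21   24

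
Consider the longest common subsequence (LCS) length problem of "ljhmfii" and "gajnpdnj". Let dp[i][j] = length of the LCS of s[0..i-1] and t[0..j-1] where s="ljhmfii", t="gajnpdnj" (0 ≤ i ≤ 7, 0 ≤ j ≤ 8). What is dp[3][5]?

1

   ''  g  a  j  n  p  d  n  j
''  0  0  0  0  0  0  0  0  0
 l  0  0  0  0  0  0  0  0  0
 j  0  0  0  1  1  1  1  1  1
 h  0  0  0  1  1  1  1  1  1
 m  0  0  0  1  1  1  1  1  1
 f  0  0  0  1  1  1  1  1  1
 i  0  0  0  1  1  1  1  1  1
 i  0  0  0  1  1  1  1  1  1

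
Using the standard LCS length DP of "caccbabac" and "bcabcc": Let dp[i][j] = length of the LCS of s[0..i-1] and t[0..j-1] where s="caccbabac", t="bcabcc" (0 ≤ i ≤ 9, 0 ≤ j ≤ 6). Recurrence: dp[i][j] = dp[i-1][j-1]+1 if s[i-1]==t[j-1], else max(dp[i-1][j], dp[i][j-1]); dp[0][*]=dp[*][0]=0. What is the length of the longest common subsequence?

4

   ''  b  c  a  b  c  c
''  0  0  0  0  0  0  0
 c  0  0  1  1  1  1  1
 a  0  0  1  2  2  2  2
 c  0  0  1  2  2  3  3
 c  0  0  1  2  2  3  4
 b  0  1  1  2  3  3  4
 a  0  1  1  2  3  3  4
 b  0  1  1  2  3  3  4
 a  0  1  1  2  3  3  4
 c  0  1  2  2  3  4  4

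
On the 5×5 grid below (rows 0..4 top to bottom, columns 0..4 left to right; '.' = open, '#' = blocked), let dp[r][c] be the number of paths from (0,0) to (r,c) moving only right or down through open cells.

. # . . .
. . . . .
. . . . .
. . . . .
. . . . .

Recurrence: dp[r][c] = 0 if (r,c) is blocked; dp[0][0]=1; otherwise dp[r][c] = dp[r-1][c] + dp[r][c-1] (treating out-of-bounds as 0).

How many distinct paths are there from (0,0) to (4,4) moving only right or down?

35

r\c   0   1   2   3   4
  0   1   0   0   0   0
  1   1   1   1   1   1
  2   1   2   3   4   5
  3   1   3   6  10  15
  4   1   4  10  20  35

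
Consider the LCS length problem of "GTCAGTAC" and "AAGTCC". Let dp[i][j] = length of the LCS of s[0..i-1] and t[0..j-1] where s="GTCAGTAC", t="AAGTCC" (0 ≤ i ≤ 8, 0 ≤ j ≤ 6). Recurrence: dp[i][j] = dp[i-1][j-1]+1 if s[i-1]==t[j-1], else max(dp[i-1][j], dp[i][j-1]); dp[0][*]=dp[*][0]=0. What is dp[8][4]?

   ''  A  A  G  T  C  C
''  0  0  0  0  0  0  0
 G  0  0  0  1  1  1  1
 T  0  0  0  1  2  2  2
 C  0  0  0  1  2  3  3
 A  0  1  1  1  2  3  3
 G  0  1  1  2  2  3  3
 T  0  1  1  2  3  3  3
 A  0  1  2  2  3  3  3
 C  0  1  2  2  3  4  4

3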